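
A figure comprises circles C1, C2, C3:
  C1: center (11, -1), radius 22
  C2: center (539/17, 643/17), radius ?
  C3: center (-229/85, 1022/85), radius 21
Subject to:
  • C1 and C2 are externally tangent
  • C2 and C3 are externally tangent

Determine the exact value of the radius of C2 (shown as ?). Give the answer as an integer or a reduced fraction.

1. [ext C1·C2]  r_C2² + 44r_C2 − 1452 = 0  ⇒  r_C2 = 22 (r>0 drops 1)
2. [ext C2·C3]  r_C2² + 42r_C2 − 1408 = 0  ⇒  r_C2 = 22 (r>0 drops 1)

22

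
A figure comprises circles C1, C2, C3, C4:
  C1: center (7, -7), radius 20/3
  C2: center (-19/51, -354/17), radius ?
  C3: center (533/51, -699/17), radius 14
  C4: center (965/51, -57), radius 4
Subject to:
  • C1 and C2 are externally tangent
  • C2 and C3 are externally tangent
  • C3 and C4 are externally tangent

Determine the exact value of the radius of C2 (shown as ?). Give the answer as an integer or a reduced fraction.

9

1. [ext C1·C2]  r_C2² + (40/3)r_C2 − 201 = 0  ⇒  r_C2 = 9 (r>0 drops 1)
2. [ext C2·C3]  r_C2² + 28r_C2 − 333 = 0  ⇒  r_C2 = 9 (r>0 drops 1)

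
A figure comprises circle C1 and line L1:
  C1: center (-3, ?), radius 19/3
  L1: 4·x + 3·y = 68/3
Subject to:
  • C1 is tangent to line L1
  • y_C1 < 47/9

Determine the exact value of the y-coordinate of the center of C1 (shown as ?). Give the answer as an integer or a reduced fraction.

1

1. [C1‖L1]  y_C1² − (208/9)y_C1 + 199/9 = 0  ⇒  y_C1 = 1 or 199/9
2. given y_C1 < 47/9: keep 1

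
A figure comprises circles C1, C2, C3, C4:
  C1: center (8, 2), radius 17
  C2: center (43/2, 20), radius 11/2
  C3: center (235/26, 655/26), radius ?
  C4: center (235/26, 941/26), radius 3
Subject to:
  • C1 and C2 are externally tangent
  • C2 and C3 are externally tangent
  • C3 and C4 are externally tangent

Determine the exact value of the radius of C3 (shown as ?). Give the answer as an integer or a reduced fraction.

1. [ext C2·C3]  r_C3² + 11r_C3 − 152 = 0  ⇒  r_C3 = 8 (r>0 drops 1)
2. [ext C3·C4]  r_C3² + 6r_C3 − 112 = 0  ⇒  r_C3 = 8 (r>0 drops 1)

8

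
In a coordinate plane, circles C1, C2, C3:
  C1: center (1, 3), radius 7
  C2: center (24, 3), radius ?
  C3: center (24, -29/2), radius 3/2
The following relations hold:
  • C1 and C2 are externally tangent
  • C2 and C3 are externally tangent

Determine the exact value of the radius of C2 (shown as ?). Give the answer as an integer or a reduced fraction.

1. [ext C1·C2]  r_C2² + 14r_C2 − 480 = 0  ⇒  r_C2 = 16 (r>0 drops 1)
2. [ext C2·C3]  r_C2² + 3r_C2 − 304 = 0  ⇒  r_C2 = 16 (r>0 drops 1)

16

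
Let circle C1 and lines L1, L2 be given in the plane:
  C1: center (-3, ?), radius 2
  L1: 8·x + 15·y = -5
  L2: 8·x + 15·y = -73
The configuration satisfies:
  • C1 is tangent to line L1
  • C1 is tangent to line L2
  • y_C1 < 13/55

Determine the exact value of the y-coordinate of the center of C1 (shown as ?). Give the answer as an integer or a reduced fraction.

1. [C1‖L1]  y_C1² − (38/15)y_C1 − 53/15 = 0  ⇒  y_C1 = -1 or 53/15
2. [C1‖L2]  y_C1² + (98/15)y_C1 + 83/15 = 0  ⇒  y_C1 = -83/15 or -1

-1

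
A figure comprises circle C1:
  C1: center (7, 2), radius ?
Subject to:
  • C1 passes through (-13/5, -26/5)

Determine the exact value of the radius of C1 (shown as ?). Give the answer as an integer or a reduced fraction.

1. [C1∋P]  r_C1² − 144 = 0  ⇒  r_C1 = 12 (r>0 drops 1)

12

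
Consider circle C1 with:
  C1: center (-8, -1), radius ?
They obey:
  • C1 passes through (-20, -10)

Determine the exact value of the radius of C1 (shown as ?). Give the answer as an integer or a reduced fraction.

1. [C1∋P]  r_C1² − 225 = 0  ⇒  r_C1 = 15 (r>0 drops 1)

15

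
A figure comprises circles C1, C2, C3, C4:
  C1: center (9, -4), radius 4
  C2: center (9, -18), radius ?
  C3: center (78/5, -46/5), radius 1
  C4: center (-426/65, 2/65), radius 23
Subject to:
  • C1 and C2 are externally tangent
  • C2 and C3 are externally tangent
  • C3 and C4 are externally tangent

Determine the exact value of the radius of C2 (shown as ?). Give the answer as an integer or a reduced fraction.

1. [ext C1·C2]  r_C2² + 8r_C2 − 180 = 0  ⇒  r_C2 = 10 (r>0 drops 1)
2. [ext C2·C3]  r_C2² + 2r_C2 − 120 = 0  ⇒  r_C2 = 10 (r>0 drops 1)

10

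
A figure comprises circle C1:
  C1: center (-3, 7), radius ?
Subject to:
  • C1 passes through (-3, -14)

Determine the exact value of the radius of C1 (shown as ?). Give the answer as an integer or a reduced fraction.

21

1. [C1∋P]  r_C1² − 441 = 0  ⇒  r_C1 = 21 (r>0 drops 1)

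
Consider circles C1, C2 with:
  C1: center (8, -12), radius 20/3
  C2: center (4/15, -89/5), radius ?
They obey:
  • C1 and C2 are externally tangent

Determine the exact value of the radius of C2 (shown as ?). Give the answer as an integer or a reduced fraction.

3

1. [ext C1·C2]  r_C2² + (40/3)r_C2 − 49 = 0  ⇒  r_C2 = 3 (r>0 drops 1)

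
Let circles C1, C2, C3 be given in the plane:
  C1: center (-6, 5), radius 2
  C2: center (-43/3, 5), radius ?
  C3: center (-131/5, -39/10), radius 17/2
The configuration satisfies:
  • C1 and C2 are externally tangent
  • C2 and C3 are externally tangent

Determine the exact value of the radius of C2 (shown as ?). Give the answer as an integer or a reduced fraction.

1. [ext C1·C2]  r_C2² + 4r_C2 − 589/9 = 0  ⇒  r_C2 = 19/3 (r>0 drops 1)
2. [ext C2·C3]  r_C2² + 17r_C2 − 1330/9 = 0  ⇒  r_C2 = 19/3 (r>0 drops 1)

19/3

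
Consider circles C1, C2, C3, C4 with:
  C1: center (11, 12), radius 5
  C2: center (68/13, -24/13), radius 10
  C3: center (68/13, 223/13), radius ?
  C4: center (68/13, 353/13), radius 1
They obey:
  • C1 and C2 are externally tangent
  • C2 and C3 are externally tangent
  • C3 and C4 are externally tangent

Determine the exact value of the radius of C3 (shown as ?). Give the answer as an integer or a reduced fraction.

1. [ext C2·C3]  r_C3² + 20r_C3 − 261 = 0  ⇒  r_C3 = 9 (r>0 drops 1)
2. [ext C3·C4]  r_C3² + 2r_C3 − 99 = 0  ⇒  r_C3 = 9 (r>0 drops 1)

9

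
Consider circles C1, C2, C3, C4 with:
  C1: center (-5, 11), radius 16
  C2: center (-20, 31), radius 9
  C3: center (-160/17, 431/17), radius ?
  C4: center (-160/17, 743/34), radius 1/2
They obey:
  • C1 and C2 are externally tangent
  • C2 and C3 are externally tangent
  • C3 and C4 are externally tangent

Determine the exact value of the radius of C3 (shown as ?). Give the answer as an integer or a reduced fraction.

3

1. [ext C2·C3]  r_C3² + 18r_C3 − 63 = 0  ⇒  r_C3 = 3 (r>0 drops 1)
2. [ext C3·C4]  r_C3² + 1r_C3 − 12 = 0  ⇒  r_C3 = 3 (r>0 drops 1)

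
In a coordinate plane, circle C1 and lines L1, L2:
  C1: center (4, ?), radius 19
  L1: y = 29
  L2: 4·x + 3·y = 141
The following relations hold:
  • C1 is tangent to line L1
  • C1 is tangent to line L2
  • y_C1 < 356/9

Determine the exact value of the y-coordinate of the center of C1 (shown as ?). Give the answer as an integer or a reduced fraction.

10

1. [C1‖L1]  y_C1² − 58y_C1 + 480 = 0  ⇒  y_C1 = 10 or 48
2. [C1‖L2]  y_C1² − (250/3)y_C1 + 2200/3 = 0  ⇒  y_C1 = 10 or 220/3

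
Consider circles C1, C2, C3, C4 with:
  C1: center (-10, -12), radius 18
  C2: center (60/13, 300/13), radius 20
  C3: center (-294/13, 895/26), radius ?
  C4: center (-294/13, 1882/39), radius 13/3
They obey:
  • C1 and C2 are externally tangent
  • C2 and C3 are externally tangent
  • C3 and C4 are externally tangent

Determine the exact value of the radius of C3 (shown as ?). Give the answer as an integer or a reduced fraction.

19/2

1. [ext C2·C3]  r_C3² + 40r_C3 − 1881/4 = 0  ⇒  r_C3 = 19/2 (r>0 drops 1)
2. [ext C3·C4]  r_C3² + (26/3)r_C3 − 2071/12 = 0  ⇒  r_C3 = 19/2 (r>0 drops 1)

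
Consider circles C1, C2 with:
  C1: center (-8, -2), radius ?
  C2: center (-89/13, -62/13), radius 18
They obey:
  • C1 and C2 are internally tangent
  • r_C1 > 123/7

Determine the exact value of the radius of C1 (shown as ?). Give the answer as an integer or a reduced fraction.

1. [int C1,C2]  r_C1² − 36r_C1 + 315 = 0  ⇒  r_C1 = 15 or 21
2. given r_C1 > 123/7: keep 21

21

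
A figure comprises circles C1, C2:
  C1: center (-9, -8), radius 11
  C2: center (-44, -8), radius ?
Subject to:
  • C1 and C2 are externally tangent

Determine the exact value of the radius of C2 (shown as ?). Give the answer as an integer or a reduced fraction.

24

1. [ext C1·C2]  r_C2² + 22r_C2 − 1104 = 0  ⇒  r_C2 = 24 (r>0 drops 1)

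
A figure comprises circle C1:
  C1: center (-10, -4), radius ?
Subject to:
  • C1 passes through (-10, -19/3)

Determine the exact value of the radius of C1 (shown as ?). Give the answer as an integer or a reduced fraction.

1. [C1∋P]  r_C1² − 49/9 = 0  ⇒  r_C1 = 7/3 (r>0 drops 1)

7/3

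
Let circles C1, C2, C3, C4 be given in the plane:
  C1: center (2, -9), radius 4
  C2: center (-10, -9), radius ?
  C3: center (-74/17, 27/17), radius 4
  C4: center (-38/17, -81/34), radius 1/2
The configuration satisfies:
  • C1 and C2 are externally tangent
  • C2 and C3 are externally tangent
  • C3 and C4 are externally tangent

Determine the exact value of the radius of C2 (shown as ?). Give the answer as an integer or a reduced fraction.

1. [ext C1·C2]  r_C2² + 8r_C2 − 128 = 0  ⇒  r_C2 = 8 (r>0 drops 1)
2. [ext C2·C3]  r_C2² + 8r_C2 − 128 = 0  ⇒  r_C2 = 8 (r>0 drops 1)

8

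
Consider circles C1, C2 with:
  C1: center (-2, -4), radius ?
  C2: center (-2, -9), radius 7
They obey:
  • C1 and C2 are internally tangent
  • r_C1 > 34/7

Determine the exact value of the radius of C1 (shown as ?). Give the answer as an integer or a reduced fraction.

1. [int C1,C2]  r_C1² − 14r_C1 + 24 = 0  ⇒  r_C1 = 2 or 12
2. given r_C1 > 34/7: keep 12

12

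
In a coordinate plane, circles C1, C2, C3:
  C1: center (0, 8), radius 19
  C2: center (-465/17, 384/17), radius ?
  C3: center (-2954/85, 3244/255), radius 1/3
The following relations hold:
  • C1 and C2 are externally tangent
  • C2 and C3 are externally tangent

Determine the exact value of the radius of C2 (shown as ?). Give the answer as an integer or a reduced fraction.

1. [ext C1·C2]  r_C2² + 38r_C2 − 600 = 0  ⇒  r_C2 = 12 (r>0 drops 1)
2. [ext C2·C3]  r_C2² + (2/3)r_C2 − 152 = 0  ⇒  r_C2 = 12 (r>0 drops 1)

12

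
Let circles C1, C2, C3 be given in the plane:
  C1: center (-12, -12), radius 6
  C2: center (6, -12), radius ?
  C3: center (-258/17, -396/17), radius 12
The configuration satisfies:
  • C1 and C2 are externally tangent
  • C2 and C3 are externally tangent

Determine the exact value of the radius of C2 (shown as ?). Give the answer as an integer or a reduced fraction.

12

1. [ext C1·C2]  r_C2² + 12r_C2 − 288 = 0  ⇒  r_C2 = 12 (r>0 drops 1)
2. [ext C2·C3]  r_C2² + 24r_C2 − 432 = 0  ⇒  r_C2 = 12 (r>0 drops 1)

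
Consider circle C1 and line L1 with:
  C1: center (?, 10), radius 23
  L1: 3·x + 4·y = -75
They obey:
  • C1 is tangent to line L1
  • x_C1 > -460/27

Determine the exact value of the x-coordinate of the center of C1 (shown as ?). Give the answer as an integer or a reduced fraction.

1. [C1‖L1]  x_C1² + (230/3)x_C1 = 0  ⇒  x_C1 = -230/3 or 0
2. given x_C1 > -460/27: keep 0

0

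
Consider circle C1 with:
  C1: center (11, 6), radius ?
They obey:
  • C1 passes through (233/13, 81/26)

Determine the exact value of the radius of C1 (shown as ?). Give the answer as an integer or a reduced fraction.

1. [C1∋P]  r_C1² − 225/4 = 0  ⇒  r_C1 = 15/2 (r>0 drops 1)

15/2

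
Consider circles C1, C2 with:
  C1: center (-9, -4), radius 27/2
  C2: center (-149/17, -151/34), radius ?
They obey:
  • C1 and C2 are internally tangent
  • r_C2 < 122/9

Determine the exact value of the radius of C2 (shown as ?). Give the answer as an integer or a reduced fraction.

13

1. [int C1,C2]  r_C2² − 27r_C2 + 182 = 0  ⇒  r_C2 = 13 or 14
2. given r_C2 < 122/9: keep 13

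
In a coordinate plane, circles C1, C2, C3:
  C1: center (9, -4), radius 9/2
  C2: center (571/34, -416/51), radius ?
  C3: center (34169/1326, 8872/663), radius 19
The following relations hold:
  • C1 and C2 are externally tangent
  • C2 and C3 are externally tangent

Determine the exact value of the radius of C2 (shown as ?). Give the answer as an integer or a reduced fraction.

13/3

1. [ext C1·C2]  r_C2² + 9r_C2 − 520/9 = 0  ⇒  r_C2 = 13/3 (r>0 drops 1)
2. [ext C2·C3]  r_C2² + 38r_C2 − 1651/9 = 0  ⇒  r_C2 = 13/3 (r>0 drops 1)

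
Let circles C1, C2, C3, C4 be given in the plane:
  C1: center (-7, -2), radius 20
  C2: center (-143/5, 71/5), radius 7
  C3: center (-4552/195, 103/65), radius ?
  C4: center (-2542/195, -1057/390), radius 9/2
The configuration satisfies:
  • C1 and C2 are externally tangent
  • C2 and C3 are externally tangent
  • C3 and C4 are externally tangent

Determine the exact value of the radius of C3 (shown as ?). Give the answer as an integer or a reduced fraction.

20/3

1. [ext C2·C3]  r_C3² + 14r_C3 − 1240/9 = 0  ⇒  r_C3 = 20/3 (r>0 drops 1)
2. [ext C3·C4]  r_C3² + 9r_C3 − 940/9 = 0  ⇒  r_C3 = 20/3 (r>0 drops 1)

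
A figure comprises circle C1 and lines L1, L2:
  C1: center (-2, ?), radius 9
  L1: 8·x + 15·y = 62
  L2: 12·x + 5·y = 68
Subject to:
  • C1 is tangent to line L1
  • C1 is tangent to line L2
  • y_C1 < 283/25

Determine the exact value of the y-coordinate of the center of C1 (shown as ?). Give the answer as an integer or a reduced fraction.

-5

1. [C1‖L1]  y_C1² − (52/5)y_C1 − 77 = 0  ⇒  y_C1 = -5 or 77/5
2. [C1‖L2]  y_C1² − (184/5)y_C1 − 209 = 0  ⇒  y_C1 = -5 or 209/5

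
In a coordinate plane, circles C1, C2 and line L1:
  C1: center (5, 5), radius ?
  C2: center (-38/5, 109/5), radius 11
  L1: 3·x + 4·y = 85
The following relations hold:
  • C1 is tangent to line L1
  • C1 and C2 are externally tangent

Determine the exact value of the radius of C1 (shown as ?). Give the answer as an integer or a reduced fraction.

10

1. [C1‖L1]  r_C1² − 100 = 0  ⇒  r_C1 = 10 (r>0 drops 1)
2. [ext C1·C2]  r_C1² + 22r_C1 − 320 = 0  ⇒  r_C1 = 10 (r>0 drops 1)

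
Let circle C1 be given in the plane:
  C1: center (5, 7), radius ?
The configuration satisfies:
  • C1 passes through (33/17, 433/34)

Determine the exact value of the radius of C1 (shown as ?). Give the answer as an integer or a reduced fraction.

1. [C1∋P]  r_C1² − 169/4 = 0  ⇒  r_C1 = 13/2 (r>0 drops 1)

13/2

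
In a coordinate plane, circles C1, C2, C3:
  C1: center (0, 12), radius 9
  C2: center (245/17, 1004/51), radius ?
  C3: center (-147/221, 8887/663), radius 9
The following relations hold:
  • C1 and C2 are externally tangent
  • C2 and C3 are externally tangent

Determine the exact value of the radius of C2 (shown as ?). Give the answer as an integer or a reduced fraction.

22/3

1. [ext C1·C2]  r_C2² + 18r_C2 − 1672/9 = 0  ⇒  r_C2 = 22/3 (r>0 drops 1)
2. [ext C2·C3]  r_C2² + 18r_C2 − 1672/9 = 0  ⇒  r_C2 = 22/3 (r>0 drops 1)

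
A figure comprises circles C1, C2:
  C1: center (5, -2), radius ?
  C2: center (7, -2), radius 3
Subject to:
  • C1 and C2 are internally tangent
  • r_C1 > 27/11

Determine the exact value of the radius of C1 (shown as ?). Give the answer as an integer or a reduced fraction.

1. [int C1,C2]  r_C1² − 6r_C1 + 5 = 0  ⇒  r_C1 = 1 or 5
2. given r_C1 > 27/11: keep 5

5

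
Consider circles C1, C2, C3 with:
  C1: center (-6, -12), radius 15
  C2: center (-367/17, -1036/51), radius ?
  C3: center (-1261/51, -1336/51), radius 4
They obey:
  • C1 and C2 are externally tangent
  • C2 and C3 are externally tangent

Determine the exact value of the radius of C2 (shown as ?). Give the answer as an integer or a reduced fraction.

1. [ext C1·C2]  r_C2² + 30r_C2 − 784/9 = 0  ⇒  r_C2 = 8/3 (r>0 drops 1)
2. [ext C2·C3]  r_C2² + 8r_C2 − 256/9 = 0  ⇒  r_C2 = 8/3 (r>0 drops 1)

8/3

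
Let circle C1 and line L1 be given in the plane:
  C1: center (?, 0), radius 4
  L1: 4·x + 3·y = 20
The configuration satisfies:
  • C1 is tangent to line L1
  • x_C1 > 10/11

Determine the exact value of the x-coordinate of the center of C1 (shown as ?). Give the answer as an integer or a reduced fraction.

10

1. [C1‖L1]  x_C1² − 10x_C1 = 0  ⇒  x_C1 = 0 or 10
2. given x_C1 > 10/11: keep 10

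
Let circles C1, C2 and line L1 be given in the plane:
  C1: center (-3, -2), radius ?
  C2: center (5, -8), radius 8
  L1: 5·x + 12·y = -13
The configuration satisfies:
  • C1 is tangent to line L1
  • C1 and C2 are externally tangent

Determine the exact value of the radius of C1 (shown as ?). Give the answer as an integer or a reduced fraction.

1. [C1‖L1]  r_C1² − 4 = 0  ⇒  r_C1 = 2 (r>0 drops 1)
2. [ext C1·C2]  r_C1² + 16r_C1 − 36 = 0  ⇒  r_C1 = 2 (r>0 drops 1)

2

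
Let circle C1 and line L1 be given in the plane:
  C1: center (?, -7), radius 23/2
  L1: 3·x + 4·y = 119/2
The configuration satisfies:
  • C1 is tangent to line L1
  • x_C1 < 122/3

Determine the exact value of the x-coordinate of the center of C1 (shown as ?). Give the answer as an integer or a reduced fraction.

10

1. [C1‖L1]  x_C1² − (175/3)x_C1 + 1450/3 = 0  ⇒  x_C1 = 10 or 145/3
2. given x_C1 < 122/3: keep 10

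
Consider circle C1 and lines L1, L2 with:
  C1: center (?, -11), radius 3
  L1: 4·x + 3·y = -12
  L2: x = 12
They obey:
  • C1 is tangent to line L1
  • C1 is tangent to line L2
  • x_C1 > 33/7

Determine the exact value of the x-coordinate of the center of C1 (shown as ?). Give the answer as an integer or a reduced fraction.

9

1. [C1‖L1]  x_C1² − (21/2)x_C1 + 27/2 = 0  ⇒  x_C1 = 3/2 or 9
2. [C1‖L2]  x_C1² − 24x_C1 + 135 = 0  ⇒  x_C1 = 9 or 15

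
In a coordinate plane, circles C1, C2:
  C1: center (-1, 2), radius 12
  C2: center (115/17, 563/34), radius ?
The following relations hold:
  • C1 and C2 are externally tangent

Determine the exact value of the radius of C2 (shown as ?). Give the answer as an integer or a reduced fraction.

9/2

1. [ext C1·C2]  r_C2² + 24r_C2 − 513/4 = 0  ⇒  r_C2 = 9/2 (r>0 drops 1)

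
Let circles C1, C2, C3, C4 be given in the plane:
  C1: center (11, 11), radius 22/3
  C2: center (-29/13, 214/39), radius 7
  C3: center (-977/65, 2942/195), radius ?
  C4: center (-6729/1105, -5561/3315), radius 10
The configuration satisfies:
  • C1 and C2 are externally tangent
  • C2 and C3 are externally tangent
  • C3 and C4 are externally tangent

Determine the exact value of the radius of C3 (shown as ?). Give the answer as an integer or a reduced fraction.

1. [ext C2·C3]  r_C3² + 14r_C3 − 207 = 0  ⇒  r_C3 = 9 (r>0 drops 1)
2. [ext C3·C4]  r_C3² + 20r_C3 − 261 = 0  ⇒  r_C3 = 9 (r>0 drops 1)

9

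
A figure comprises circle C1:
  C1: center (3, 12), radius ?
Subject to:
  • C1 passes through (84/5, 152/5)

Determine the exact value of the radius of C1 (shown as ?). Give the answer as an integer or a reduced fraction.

1. [C1∋P]  r_C1² − 529 = 0  ⇒  r_C1 = 23 (r>0 drops 1)

23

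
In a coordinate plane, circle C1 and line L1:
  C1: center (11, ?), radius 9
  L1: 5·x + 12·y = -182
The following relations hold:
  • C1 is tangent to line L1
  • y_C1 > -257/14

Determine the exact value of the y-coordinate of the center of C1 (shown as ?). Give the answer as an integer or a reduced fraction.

-10

1. [C1‖L1]  y_C1² + (79/2)y_C1 + 295 = 0  ⇒  y_C1 = -59/2 or -10
2. given y_C1 > -257/14: keep -10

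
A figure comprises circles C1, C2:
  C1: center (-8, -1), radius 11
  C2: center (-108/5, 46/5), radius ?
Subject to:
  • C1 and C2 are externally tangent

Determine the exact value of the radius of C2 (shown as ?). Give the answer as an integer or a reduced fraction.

6

1. [ext C1·C2]  r_C2² + 22r_C2 − 168 = 0  ⇒  r_C2 = 6 (r>0 drops 1)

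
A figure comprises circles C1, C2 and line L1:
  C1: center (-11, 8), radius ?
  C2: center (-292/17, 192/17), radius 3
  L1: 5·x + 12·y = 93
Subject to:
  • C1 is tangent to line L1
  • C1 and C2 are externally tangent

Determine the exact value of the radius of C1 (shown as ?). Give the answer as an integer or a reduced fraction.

1. [C1‖L1]  r_C1² − 16 = 0  ⇒  r_C1 = 4 (r>0 drops 1)
2. [ext C1·C2]  r_C1² + 6r_C1 − 40 = 0  ⇒  r_C1 = 4 (r>0 drops 1)

4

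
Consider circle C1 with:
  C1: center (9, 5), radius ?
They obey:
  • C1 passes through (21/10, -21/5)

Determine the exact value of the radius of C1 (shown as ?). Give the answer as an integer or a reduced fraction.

23/2

1. [C1∋P]  r_C1² − 529/4 = 0  ⇒  r_C1 = 23/2 (r>0 drops 1)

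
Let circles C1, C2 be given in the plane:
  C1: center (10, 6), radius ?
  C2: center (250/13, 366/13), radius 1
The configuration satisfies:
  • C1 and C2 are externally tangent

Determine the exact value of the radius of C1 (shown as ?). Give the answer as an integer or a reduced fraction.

1. [ext C1·C2]  r_C1² + 2r_C1 − 575 = 0  ⇒  r_C1 = 23 (r>0 drops 1)

23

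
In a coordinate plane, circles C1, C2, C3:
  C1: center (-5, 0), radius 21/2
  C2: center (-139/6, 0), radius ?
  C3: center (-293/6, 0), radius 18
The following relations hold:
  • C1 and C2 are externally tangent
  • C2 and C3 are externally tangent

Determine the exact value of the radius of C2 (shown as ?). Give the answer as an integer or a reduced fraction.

23/3

1. [ext C1·C2]  r_C2² + 21r_C2 − 1978/9 = 0  ⇒  r_C2 = 23/3 (r>0 drops 1)
2. [ext C2·C3]  r_C2² + 36r_C2 − 3013/9 = 0  ⇒  r_C2 = 23/3 (r>0 drops 1)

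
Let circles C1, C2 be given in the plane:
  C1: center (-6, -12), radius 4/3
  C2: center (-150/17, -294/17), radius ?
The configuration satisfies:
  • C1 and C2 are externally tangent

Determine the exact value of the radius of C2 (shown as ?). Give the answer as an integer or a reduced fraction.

1. [ext C1·C2]  r_C2² + (8/3)r_C2 − 308/9 = 0  ⇒  r_C2 = 14/3 (r>0 drops 1)

14/3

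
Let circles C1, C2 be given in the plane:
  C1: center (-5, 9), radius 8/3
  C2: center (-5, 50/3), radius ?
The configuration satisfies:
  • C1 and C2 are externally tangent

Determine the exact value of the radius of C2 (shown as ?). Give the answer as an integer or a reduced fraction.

5

1. [ext C1·C2]  r_C2² + (16/3)r_C2 − 155/3 = 0  ⇒  r_C2 = 5 (r>0 drops 1)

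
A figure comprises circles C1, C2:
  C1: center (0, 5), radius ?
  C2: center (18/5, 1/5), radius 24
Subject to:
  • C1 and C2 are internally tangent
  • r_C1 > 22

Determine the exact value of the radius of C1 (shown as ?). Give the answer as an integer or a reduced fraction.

1. [int C1,C2]  r_C1² − 48r_C1 + 540 = 0  ⇒  r_C1 = 18 or 30
2. given r_C1 > 22: keep 30

30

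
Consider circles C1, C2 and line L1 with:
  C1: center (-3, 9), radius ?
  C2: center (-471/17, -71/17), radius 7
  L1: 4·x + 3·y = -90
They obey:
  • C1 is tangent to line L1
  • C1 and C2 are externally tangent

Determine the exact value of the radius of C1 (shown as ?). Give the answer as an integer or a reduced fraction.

1. [C1‖L1]  r_C1² − 441 = 0  ⇒  r_C1 = 21 (r>0 drops 1)
2. [ext C1·C2]  r_C1² + 14r_C1 − 735 = 0  ⇒  r_C1 = 21 (r>0 drops 1)

21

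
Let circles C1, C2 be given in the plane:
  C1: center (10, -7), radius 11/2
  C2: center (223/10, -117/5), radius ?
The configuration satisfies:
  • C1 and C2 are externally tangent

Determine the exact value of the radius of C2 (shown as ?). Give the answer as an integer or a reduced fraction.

1. [ext C1·C2]  r_C2² + 11r_C2 − 390 = 0  ⇒  r_C2 = 15 (r>0 drops 1)

15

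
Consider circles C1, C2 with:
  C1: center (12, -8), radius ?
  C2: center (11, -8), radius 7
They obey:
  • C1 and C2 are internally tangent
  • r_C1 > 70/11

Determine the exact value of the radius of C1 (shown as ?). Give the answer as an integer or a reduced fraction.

1. [int C1,C2]  r_C1² − 14r_C1 + 48 = 0  ⇒  r_C1 = 6 or 8
2. given r_C1 > 70/11: keep 8

8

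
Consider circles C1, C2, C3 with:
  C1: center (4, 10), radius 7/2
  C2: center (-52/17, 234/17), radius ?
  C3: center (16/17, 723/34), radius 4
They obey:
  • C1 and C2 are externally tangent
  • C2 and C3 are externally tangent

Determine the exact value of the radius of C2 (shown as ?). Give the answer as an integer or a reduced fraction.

1. [ext C1·C2]  r_C2² + 7r_C2 − 207/4 = 0  ⇒  r_C2 = 9/2 (r>0 drops 1)
2. [ext C2·C3]  r_C2² + 8r_C2 − 225/4 = 0  ⇒  r_C2 = 9/2 (r>0 drops 1)

9/2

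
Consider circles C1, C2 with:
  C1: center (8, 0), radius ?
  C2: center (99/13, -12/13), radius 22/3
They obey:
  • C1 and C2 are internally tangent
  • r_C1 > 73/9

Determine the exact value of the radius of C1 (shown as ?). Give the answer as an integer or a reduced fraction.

25/3

1. [int C1,C2]  r_C1² − (44/3)r_C1 + 475/9 = 0  ⇒  r_C1 = 19/3 or 25/3
2. given r_C1 > 73/9: keep 25/3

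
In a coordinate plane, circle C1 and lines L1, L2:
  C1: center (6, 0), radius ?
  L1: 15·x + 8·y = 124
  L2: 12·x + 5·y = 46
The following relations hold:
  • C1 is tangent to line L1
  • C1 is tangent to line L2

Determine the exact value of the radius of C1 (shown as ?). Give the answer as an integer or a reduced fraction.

2

1. [C1‖L1]  r_C1² − 4 = 0  ⇒  r_C1 = 2 (r>0 drops 1)
2. [C1‖L2]  r_C1² − 4 = 0  ⇒  r_C1 = 2 (r>0 drops 1)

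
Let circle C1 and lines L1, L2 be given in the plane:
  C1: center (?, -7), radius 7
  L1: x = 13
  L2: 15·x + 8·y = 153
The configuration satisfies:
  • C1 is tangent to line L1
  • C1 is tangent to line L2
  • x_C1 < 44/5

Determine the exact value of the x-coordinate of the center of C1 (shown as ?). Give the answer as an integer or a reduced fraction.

6

1. [C1‖L1]  x_C1² − 26x_C1 + 120 = 0  ⇒  x_C1 = 6 or 20
2. [C1‖L2]  x_C1² − (418/15)x_C1 + 656/5 = 0  ⇒  x_C1 = 6 or 328/15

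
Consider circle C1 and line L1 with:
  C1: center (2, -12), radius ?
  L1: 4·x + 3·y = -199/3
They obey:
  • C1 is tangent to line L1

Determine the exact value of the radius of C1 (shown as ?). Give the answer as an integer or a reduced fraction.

1. [C1‖L1]  r_C1² − 529/9 = 0  ⇒  r_C1 = 23/3 (r>0 drops 1)

23/3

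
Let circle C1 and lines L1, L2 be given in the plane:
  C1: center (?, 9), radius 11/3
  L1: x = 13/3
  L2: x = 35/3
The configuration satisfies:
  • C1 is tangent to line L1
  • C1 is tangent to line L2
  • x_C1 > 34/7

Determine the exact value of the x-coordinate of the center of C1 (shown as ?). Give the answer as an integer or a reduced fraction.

1. [C1‖L1]  x_C1² − (26/3)x_C1 + 16/3 = 0  ⇒  x_C1 = 2/3 or 8
2. [C1‖L2]  x_C1² − (70/3)x_C1 + 368/3 = 0  ⇒  x_C1 = 8 or 46/3

8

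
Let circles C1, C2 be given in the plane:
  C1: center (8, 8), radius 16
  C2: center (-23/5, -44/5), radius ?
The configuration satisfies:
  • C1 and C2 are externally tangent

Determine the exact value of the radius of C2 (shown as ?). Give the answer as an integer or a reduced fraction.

1. [ext C1·C2]  r_C2² + 32r_C2 − 185 = 0  ⇒  r_C2 = 5 (r>0 drops 1)

5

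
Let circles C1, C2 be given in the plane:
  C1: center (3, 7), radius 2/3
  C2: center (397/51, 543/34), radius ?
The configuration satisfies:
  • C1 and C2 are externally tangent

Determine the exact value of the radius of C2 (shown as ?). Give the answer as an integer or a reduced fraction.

19/2

1. [ext C1·C2]  r_C2² + (4/3)r_C2 − 1235/12 = 0  ⇒  r_C2 = 19/2 (r>0 drops 1)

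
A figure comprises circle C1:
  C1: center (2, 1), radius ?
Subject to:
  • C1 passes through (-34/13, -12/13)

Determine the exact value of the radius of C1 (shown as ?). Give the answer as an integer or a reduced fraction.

1. [C1∋P]  r_C1² − 25 = 0  ⇒  r_C1 = 5 (r>0 drops 1)

5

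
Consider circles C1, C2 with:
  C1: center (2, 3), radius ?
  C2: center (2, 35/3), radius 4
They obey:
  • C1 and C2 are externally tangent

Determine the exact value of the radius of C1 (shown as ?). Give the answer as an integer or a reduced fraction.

14/3

1. [ext C1·C2]  r_C1² + 8r_C1 − 532/9 = 0  ⇒  r_C1 = 14/3 (r>0 drops 1)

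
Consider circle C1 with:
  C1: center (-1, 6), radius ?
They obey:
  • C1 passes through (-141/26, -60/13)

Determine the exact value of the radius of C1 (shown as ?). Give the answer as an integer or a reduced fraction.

23/2

1. [C1∋P]  r_C1² − 529/4 = 0  ⇒  r_C1 = 23/2 (r>0 drops 1)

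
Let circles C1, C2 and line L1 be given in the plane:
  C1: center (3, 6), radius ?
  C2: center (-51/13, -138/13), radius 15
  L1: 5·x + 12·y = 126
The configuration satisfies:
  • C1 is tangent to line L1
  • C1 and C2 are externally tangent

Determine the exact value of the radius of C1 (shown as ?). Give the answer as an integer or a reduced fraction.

1. [C1‖L1]  r_C1² − 9 = 0  ⇒  r_C1 = 3 (r>0 drops 1)
2. [ext C1·C2]  r_C1² + 30r_C1 − 99 = 0  ⇒  r_C1 = 3 (r>0 drops 1)

3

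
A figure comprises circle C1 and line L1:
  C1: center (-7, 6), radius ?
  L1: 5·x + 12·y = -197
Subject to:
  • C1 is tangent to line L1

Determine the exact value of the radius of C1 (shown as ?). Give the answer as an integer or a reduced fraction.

1. [C1‖L1]  r_C1² − 324 = 0  ⇒  r_C1 = 18 (r>0 drops 1)

18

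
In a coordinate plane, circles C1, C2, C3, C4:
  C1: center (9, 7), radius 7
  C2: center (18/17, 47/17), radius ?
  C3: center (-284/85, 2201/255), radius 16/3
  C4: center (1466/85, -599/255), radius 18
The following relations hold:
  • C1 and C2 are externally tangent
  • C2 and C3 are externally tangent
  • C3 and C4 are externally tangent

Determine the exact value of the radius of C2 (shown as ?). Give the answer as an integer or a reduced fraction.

1. [ext C1·C2]  r_C2² + 14r_C2 − 32 = 0  ⇒  r_C2 = 2 (r>0 drops 1)
2. [ext C2·C3]  r_C2² + (32/3)r_C2 − 76/3 = 0  ⇒  r_C2 = 2 (r>0 drops 1)

2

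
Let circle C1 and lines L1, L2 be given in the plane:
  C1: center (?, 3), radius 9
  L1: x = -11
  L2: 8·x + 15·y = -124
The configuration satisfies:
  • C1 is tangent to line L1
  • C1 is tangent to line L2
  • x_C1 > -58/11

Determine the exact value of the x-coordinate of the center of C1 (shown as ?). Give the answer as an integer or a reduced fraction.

-2

1. [C1‖L1]  x_C1² + 22x_C1 + 40 = 0  ⇒  x_C1 = -20 or -2
2. [C1‖L2]  x_C1² + (169/4)x_C1 + 161/2 = 0  ⇒  x_C1 = -161/4 or -2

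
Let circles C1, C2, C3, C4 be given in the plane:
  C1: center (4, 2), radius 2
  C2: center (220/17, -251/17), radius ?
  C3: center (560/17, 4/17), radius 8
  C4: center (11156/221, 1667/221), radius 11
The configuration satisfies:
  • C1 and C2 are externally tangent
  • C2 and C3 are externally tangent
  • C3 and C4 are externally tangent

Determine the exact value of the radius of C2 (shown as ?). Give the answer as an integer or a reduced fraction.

17

1. [ext C1·C2]  r_C2² + 4r_C2 − 357 = 0  ⇒  r_C2 = 17 (r>0 drops 1)
2. [ext C2·C3]  r_C2² + 16r_C2 − 561 = 0  ⇒  r_C2 = 17 (r>0 drops 1)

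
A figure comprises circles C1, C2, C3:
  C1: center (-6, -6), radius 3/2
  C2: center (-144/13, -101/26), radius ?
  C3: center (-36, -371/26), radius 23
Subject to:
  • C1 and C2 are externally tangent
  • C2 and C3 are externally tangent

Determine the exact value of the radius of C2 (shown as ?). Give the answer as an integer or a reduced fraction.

1. [ext C1·C2]  r_C2² + 3r_C2 − 28 = 0  ⇒  r_C2 = 4 (r>0 drops 1)
2. [ext C2·C3]  r_C2² + 46r_C2 − 200 = 0  ⇒  r_C2 = 4 (r>0 drops 1)

4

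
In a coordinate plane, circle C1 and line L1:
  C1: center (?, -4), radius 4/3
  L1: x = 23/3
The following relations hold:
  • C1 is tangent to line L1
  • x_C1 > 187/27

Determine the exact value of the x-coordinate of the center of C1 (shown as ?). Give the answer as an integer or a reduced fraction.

1. [C1‖L1]  x_C1² − (46/3)x_C1 + 57 = 0  ⇒  x_C1 = 19/3 or 9
2. given x_C1 > 187/27: keep 9

9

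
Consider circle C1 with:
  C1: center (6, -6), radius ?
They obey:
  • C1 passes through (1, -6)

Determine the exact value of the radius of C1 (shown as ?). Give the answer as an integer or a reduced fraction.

5

1. [C1∋P]  r_C1² − 25 = 0  ⇒  r_C1 = 5 (r>0 drops 1)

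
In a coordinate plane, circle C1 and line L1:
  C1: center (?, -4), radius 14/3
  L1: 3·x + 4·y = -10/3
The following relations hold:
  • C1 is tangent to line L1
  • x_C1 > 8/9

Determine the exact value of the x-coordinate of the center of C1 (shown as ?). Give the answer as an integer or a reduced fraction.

12

1. [C1‖L1]  x_C1² − (76/9)x_C1 − 128/3 = 0  ⇒  x_C1 = -32/9 or 12
2. given x_C1 > 8/9: keep 12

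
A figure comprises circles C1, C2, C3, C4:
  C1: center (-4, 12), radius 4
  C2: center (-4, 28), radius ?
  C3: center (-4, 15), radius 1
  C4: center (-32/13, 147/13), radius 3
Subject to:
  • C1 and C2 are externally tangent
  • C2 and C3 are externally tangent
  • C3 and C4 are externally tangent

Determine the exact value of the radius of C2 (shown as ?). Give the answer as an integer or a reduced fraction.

1. [ext C1·C2]  r_C2² + 8r_C2 − 240 = 0  ⇒  r_C2 = 12 (r>0 drops 1)
2. [ext C2·C3]  r_C2² + 2r_C2 − 168 = 0  ⇒  r_C2 = 12 (r>0 drops 1)

12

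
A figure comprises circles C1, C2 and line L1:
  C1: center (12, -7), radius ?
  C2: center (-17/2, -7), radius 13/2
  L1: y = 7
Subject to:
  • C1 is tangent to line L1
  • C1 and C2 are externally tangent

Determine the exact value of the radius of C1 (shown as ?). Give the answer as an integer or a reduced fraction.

1. [C1‖L1]  r_C1² − 196 = 0  ⇒  r_C1 = 14 (r>0 drops 1)
2. [ext C1·C2]  r_C1² + 13r_C1 − 378 = 0  ⇒  r_C1 = 14 (r>0 drops 1)

14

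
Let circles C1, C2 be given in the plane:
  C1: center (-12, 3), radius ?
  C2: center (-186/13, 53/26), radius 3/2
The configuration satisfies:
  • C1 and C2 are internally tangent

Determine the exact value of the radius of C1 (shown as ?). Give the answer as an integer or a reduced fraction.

1. [int C1,C2]  r_C1² − 3r_C1 − 4 = 0  ⇒  r_C1 = 4 (r>0 drops 1)

4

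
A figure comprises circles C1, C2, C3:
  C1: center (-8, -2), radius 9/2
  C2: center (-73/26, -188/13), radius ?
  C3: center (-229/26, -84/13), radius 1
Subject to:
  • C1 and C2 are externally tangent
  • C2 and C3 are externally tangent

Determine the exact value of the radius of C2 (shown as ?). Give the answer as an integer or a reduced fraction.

9

1. [ext C1·C2]  r_C2² + 9r_C2 − 162 = 0  ⇒  r_C2 = 9 (r>0 drops 1)
2. [ext C2·C3]  r_C2² + 2r_C2 − 99 = 0  ⇒  r_C2 = 9 (r>0 drops 1)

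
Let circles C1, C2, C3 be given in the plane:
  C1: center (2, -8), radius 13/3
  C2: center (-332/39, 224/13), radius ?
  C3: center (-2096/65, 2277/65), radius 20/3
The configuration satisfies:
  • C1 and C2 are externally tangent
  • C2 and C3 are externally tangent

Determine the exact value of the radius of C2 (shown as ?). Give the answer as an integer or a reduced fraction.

23

1. [ext C1·C2]  r_C2² + (26/3)r_C2 − 2185/3 = 0  ⇒  r_C2 = 23 (r>0 drops 1)
2. [ext C2·C3]  r_C2² + (40/3)r_C2 − 2507/3 = 0  ⇒  r_C2 = 23 (r>0 drops 1)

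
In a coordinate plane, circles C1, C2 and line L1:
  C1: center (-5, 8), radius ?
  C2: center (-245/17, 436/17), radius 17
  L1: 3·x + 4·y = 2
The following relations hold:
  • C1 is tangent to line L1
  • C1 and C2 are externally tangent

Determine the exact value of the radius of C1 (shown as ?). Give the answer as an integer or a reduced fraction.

1. [C1‖L1]  r_C1² − 9 = 0  ⇒  r_C1 = 3 (r>0 drops 1)
2. [ext C1·C2]  r_C1² + 34r_C1 − 111 = 0  ⇒  r_C1 = 3 (r>0 drops 1)

3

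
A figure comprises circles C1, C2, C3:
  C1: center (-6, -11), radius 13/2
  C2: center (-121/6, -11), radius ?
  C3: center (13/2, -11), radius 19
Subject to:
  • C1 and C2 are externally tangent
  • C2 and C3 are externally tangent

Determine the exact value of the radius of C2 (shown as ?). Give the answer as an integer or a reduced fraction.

1. [ext C1·C2]  r_C2² + 13r_C2 − 1426/9 = 0  ⇒  r_C2 = 23/3 (r>0 drops 1)
2. [ext C2·C3]  r_C2² + 38r_C2 − 3151/9 = 0  ⇒  r_C2 = 23/3 (r>0 drops 1)

23/3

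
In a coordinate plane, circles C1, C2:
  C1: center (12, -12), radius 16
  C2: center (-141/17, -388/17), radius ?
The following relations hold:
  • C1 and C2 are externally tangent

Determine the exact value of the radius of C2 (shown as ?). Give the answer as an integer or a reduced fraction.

1. [ext C1·C2]  r_C2² + 32r_C2 − 273 = 0  ⇒  r_C2 = 7 (r>0 drops 1)

7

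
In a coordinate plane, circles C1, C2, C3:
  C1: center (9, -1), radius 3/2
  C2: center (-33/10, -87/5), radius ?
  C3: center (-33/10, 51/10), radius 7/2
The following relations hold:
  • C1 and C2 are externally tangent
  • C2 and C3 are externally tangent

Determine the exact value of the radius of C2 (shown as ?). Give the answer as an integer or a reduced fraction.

1. [ext C1·C2]  r_C2² + 3r_C2 − 418 = 0  ⇒  r_C2 = 19 (r>0 drops 1)
2. [ext C2·C3]  r_C2² + 7r_C2 − 494 = 0  ⇒  r_C2 = 19 (r>0 drops 1)

19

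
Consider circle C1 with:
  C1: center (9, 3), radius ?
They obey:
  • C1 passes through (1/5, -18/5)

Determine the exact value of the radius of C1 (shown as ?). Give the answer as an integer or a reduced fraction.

1. [C1∋P]  r_C1² − 121 = 0  ⇒  r_C1 = 11 (r>0 drops 1)

11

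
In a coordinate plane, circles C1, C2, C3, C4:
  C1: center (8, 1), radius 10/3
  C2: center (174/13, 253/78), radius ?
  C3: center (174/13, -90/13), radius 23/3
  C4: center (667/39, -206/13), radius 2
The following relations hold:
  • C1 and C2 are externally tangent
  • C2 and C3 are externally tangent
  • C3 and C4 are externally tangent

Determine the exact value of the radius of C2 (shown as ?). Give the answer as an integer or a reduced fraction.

1. [ext C1·C2]  r_C2² + (20/3)r_C2 − 275/12 = 0  ⇒  r_C2 = 5/2 (r>0 drops 1)
2. [ext C2·C3]  r_C2² + (46/3)r_C2 − 535/12 = 0  ⇒  r_C2 = 5/2 (r>0 drops 1)

5/2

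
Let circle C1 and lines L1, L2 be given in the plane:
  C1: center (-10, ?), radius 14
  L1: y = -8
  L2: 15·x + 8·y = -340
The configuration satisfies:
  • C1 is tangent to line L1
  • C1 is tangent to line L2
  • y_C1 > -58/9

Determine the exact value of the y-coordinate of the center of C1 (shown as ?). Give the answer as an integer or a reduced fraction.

6

1. [C1‖L1]  y_C1² + 16y_C1 − 132 = 0  ⇒  y_C1 = -22 or 6
2. [C1‖L2]  y_C1² + (95/2)y_C1 − 321 = 0  ⇒  y_C1 = -107/2 or 6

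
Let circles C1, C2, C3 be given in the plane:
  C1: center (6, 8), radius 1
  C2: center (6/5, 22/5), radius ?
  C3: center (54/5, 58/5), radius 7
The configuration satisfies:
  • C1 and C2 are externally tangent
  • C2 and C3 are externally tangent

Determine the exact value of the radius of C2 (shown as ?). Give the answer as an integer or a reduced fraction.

1. [ext C1·C2]  r_C2² + 2r_C2 − 35 = 0  ⇒  r_C2 = 5 (r>0 drops 1)
2. [ext C2·C3]  r_C2² + 14r_C2 − 95 = 0  ⇒  r_C2 = 5 (r>0 drops 1)

5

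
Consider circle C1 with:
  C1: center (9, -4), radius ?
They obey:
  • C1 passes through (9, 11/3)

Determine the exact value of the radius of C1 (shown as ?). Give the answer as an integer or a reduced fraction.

1. [C1∋P]  r_C1² − 529/9 = 0  ⇒  r_C1 = 23/3 (r>0 drops 1)

23/3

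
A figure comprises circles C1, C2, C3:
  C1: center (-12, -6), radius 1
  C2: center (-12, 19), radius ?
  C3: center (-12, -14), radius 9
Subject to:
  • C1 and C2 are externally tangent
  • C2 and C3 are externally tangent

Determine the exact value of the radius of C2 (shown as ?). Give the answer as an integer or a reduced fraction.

1. [ext C1·C2]  r_C2² + 2r_C2 − 624 = 0  ⇒  r_C2 = 24 (r>0 drops 1)
2. [ext C2·C3]  r_C2² + 18r_C2 − 1008 = 0  ⇒  r_C2 = 24 (r>0 drops 1)

24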